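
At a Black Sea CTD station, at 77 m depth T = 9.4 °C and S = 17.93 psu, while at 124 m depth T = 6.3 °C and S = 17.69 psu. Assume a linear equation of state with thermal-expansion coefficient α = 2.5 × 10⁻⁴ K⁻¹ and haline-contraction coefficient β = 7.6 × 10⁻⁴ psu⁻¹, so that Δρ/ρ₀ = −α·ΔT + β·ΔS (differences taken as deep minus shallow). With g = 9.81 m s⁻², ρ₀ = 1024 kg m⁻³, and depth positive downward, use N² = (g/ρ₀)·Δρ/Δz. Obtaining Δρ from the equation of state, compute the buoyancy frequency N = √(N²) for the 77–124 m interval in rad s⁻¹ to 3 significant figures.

0.0111 rad s⁻¹

ΔT = -3.1 K, ΔS = -0.24 psu (deep − shallow).
Δρ/ρ₀ = −αΔT + βΔS = 7.75 × 10⁻⁴ − 1.824 × 10⁻⁴ = 5.926 × 10⁻⁴, so Δρ ≈ 0.6068 kg m⁻³.
N² = (g/ρ₀)·Δρ/Δz = g·(Δρ/ρ₀)/Δz = 9.81 × 5.926 × 10⁻⁴ / 47 = 1.2369 × 10⁻⁴ s⁻².
N = √(1.2369 × 10⁻⁴) = 0.011122 rad s⁻¹ ≈ 0.0111 rad s⁻¹.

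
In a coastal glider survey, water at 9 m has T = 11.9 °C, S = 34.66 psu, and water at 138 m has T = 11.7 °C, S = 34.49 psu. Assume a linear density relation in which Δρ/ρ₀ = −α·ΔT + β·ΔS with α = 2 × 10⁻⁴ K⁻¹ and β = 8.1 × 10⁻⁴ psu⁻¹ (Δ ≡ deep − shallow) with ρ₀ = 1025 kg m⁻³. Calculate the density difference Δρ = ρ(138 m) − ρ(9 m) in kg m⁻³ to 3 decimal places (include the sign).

-0.100 kg m⁻³

ΔT = -0.2 K, ΔS = -0.17 psu (deep − shallow).
Δρ/ρ₀ = −(2 × 10⁻⁴)(-0.2) + (8.1 × 10⁻⁴)(-0.17) = -9.77 × 10⁻⁵.
Δρ = 1025 × (-9.77 × 10⁻⁵) = -0.100 kg m⁻³.
Negative Δρ: lighter below, statically unstable.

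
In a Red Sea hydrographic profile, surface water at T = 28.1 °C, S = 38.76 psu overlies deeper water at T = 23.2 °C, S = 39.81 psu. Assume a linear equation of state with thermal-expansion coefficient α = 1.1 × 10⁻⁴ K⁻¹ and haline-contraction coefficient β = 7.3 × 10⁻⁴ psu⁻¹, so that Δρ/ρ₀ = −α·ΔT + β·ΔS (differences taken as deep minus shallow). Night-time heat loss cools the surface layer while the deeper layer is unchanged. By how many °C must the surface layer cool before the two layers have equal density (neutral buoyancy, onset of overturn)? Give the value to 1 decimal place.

11.9 °C

Neutral buoyancy requires Δρ = 0, i.e. −α(T_deep − T_surf′) + β(S_deep − S_surf) = 0.
T_surf′ = T_deep − (β/α)·ΔS = 23.2 − (7.3 × 10⁻⁴/1.1 × 10⁻⁴)·(+1.05) = 16.232 °C.
Cooling required: 28.1 − (16.232) = 11.868 °C.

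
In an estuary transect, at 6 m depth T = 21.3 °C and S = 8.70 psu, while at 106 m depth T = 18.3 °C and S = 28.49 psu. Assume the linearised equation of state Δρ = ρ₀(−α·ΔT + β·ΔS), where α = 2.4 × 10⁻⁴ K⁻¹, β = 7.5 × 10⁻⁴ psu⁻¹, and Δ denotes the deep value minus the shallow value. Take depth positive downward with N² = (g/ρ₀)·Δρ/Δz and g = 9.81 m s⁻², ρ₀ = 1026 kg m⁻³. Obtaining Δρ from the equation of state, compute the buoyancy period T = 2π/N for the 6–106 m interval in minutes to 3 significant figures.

2.68 min

ΔT = -3.0 K, ΔS = +19.79 psu (deep − shallow).
Δρ/ρ₀ = −αΔT + βΔS = 7.20 × 10⁻⁴ + 0.0148425 = 0.0155625, so Δρ ≈ 15.97 kg m⁻³.
N² = (g/ρ₀)·Δρ/Δz = g·(Δρ/ρ₀)/Δz = 9.81 × 0.0155625 / 100 = 1.5267 × 10⁻³ s⁻².
N = √(1.5267 × 10⁻³) = 0.039073 rad s⁻¹ → T = 2π/N = 160.81 s = 2.6802 min ≈ 2.68 min.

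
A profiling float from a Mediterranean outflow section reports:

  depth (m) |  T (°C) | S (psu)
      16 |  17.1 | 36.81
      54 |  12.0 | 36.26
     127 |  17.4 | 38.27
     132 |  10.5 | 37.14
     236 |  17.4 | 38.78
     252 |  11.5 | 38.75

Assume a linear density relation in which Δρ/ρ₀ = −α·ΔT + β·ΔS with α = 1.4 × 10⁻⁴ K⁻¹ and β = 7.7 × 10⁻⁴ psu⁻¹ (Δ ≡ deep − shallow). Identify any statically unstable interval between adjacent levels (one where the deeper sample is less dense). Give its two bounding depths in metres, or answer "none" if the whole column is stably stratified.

none

Evaluate Δρ/ρ₀ = −αΔT + βΔS across each adjacent pair:
  16–54 m: −αΔT+βΔS = −(1.4 × 10⁻⁴)(-5.1)+(7.7 × 10⁻⁴)(-0.55) = 2.9 × 10⁻⁴ → stable
  54–127 m: −αΔT+βΔS = −(1.4 × 10⁻⁴)(+5.4)+(7.7 × 10⁻⁴)(+2.01) = 7.9 × 10⁻⁴ → stable
  127–132 m: −αΔT+βΔS = −(1.4 × 10⁻⁴)(-6.9)+(7.7 × 10⁻⁴)(-1.13) = 9.6 × 10⁻⁵ → stable
  132–236 m: −αΔT+βΔS = −(1.4 × 10⁻⁴)(+6.9)+(7.7 × 10⁻⁴)(+1.64) = 3.0 × 10⁻⁴ → stable
  236–252 m: −αΔT+βΔS = −(1.4 × 10⁻⁴)(-5.9)+(7.7 × 10⁻⁴)(-0.03) = 8.0 × 10⁻⁴ → stable
Every interval has Δρ > 0: the column is stably stratified throughout.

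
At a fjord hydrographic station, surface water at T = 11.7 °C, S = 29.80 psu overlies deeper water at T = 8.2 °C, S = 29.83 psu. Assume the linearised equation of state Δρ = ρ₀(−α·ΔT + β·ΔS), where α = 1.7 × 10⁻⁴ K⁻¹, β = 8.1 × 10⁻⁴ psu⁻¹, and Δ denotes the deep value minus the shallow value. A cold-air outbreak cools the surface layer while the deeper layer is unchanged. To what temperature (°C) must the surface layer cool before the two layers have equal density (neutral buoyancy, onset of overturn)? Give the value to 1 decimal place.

Neutral buoyancy requires Δρ = 0, i.e. −α(T_deep − T_surf′) + β(S_deep − S_surf) = 0.
T_surf′ = T_deep − (β/α)·ΔS = 8.2 − (8.1 × 10⁻⁴/1.7 × 10⁻⁴)·(+0.03) = 8.057 °C.
Cooling required: 11.7 − (8.057) = 3.643 °C.

8.1 °C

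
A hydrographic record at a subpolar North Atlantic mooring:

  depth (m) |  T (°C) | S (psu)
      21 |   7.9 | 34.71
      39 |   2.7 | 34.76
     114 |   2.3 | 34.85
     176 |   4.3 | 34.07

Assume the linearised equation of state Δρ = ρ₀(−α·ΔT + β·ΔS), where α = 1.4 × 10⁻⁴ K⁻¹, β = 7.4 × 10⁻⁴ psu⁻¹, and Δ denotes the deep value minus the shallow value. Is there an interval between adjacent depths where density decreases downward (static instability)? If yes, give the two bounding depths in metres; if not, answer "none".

114–176 m

Evaluate Δρ/ρ₀ = −αΔT + βΔS across each adjacent pair:
  21–39 m: −αΔT+βΔS = −(1.4 × 10⁻⁴)(-5.2)+(7.4 × 10⁻⁴)(+0.05) = 7.6 × 10⁻⁴ → stable
  39–114 m: −αΔT+βΔS = −(1.4 × 10⁻⁴)(-0.4)+(7.4 × 10⁻⁴)(+0.09) = 1.2 × 10⁻⁴ → stable
  114–176 m: −αΔT+βΔS = −(1.4 × 10⁻⁴)(+2.0)+(7.4 × 10⁻⁴)(-0.78) = -8.6 × 10⁻⁴ → UNSTABLE
The 114–176 m interval has Δρ < 0: lighter water underlies denser water.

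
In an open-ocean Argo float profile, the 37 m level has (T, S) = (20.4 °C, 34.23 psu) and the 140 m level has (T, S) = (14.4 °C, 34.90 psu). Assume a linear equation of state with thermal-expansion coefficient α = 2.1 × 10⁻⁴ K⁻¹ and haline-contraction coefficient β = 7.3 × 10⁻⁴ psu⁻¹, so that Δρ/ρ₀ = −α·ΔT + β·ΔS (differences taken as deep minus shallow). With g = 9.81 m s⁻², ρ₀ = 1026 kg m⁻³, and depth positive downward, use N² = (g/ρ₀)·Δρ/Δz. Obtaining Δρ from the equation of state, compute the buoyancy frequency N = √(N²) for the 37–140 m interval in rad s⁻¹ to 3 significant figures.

0.0129 rad s⁻¹

ΔT = -6.0 K, ΔS = +0.67 psu (deep − shallow).
Δρ/ρ₀ = −αΔT + βΔS = 1.26 × 10⁻³ + 4.891 × 10⁻⁴ = 1.7491 × 10⁻³, so Δρ ≈ 1.795 kg m⁻³.
N² = (g/ρ₀)·Δρ/Δz = g·(Δρ/ρ₀)/Δz = 9.81 × 1.7491 × 10⁻³ / 103 = 1.6659 × 10⁻⁴ s⁻².
N = √(1.6659 × 10⁻⁴) = 0.012907 rad s⁻¹ ≈ 0.0129 rad s⁻¹.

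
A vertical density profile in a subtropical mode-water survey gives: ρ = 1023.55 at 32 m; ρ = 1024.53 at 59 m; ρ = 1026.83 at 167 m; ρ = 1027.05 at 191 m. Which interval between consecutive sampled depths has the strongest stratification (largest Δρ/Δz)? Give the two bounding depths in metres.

32–59 m

Compute the density gradient over each adjacent pair:
  32–59 m: Δρ/Δz = 0.98/27 = 0.036 kg m⁻⁴
  59–167 m: Δρ/Δz = 2.30/108 = 0.021 kg m⁻⁴
  167–191 m: Δρ/Δz = 0.22/24 = 9.2 × 10⁻³ kg m⁻⁴
The largest gradient is in the 32–59 m interval — the pycnocline.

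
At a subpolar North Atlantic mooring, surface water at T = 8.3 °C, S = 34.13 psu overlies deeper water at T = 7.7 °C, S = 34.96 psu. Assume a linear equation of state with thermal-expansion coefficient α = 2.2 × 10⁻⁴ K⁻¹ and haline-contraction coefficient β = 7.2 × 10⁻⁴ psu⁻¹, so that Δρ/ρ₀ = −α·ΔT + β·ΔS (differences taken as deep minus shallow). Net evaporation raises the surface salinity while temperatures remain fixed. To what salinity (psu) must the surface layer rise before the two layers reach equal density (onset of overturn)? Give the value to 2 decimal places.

Neutral buoyancy requires −α(T_deep − T_surf) + β(S_deep − S_surf′) = 0.
S_surf′ = S_deep − (α/β)·ΔT = 34.96 − (2.2 × 10⁻⁴/7.2 × 10⁻⁴)·(-0.6) = 35.1433 psu.
Increase required: 35.1433 − 34.13 = 1.0133 psu.

35.14 psu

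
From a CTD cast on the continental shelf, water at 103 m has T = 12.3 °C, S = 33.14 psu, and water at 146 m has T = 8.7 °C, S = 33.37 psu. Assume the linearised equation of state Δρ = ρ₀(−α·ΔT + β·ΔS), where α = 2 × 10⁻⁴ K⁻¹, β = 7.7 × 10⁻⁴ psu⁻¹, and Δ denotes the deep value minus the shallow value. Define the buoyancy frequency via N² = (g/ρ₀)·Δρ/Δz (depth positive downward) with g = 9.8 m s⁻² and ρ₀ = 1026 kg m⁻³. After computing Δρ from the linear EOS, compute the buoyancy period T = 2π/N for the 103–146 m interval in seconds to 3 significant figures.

ΔT = -3.6 K, ΔS = +0.23 psu (deep − shallow).
Δρ/ρ₀ = −αΔT + βΔS = 7.20 × 10⁻⁴ + 1.771 × 10⁻⁴ = 8.971 × 10⁻⁴, so Δρ ≈ 0.9204 kg m⁻³.
N² = (g/ρ₀)·Δρ/Δz = g·(Δρ/ρ₀)/Δz = 9.8 × 8.971 × 10⁻⁴ / 43 = 2.0446 × 10⁻⁴ s⁻².
N = √(2.0446 × 10⁻⁴) = 0.014299 rad s⁻¹ → T = 2π/N = 439.41 s ≈ 439 s.

439 s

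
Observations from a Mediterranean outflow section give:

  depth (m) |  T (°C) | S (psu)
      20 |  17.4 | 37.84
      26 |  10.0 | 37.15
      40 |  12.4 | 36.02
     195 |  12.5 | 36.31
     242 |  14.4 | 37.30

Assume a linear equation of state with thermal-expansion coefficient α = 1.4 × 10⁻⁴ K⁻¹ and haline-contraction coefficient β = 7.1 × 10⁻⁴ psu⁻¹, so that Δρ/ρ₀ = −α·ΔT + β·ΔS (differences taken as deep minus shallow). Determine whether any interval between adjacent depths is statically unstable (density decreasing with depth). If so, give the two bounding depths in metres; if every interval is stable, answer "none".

26–40 m

Evaluate Δρ/ρ₀ = −αΔT + βΔS across each adjacent pair:
  20–26 m: −αΔT+βΔS = −(1.4 × 10⁻⁴)(-7.4)+(7.1 × 10⁻⁴)(-0.69) = 5.5 × 10⁻⁴ → stable
  26–40 m: −αΔT+βΔS = −(1.4 × 10⁻⁴)(+2.4)+(7.1 × 10⁻⁴)(-1.13) = -1.1 × 10⁻³ → UNSTABLE
  40–195 m: −αΔT+βΔS = −(1.4 × 10⁻⁴)(+0.1)+(7.1 × 10⁻⁴)(+0.29) = 1.9 × 10⁻⁴ → stable
  195–242 m: −αΔT+βΔS = −(1.4 × 10⁻⁴)(+1.9)+(7.1 × 10⁻⁴)(+0.99) = 4.4 × 10⁻⁴ → stable
The 26–40 m interval has Δρ < 0: lighter water underlies denser water.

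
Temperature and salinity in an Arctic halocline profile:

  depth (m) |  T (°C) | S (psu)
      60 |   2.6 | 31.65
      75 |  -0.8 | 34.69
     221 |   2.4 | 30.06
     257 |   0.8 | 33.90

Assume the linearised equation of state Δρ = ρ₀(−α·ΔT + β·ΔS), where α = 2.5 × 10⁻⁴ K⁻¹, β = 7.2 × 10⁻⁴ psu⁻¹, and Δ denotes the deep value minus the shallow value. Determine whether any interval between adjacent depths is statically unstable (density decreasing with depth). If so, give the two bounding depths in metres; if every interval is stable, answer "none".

Evaluate Δρ/ρ₀ = −αΔT + βΔS across each adjacent pair:
  60–75 m: −αΔT+βΔS = −(2.5 × 10⁻⁴)(-3.4)+(7.2 × 10⁻⁴)(+3.04) = 3.0 × 10⁻³ → stable
  75–221 m: −αΔT+βΔS = −(2.5 × 10⁻⁴)(+3.2)+(7.2 × 10⁻⁴)(-4.63) = -4.1 × 10⁻³ → UNSTABLE
  221–257 m: −αΔT+βΔS = −(2.5 × 10⁻⁴)(-1.6)+(7.2 × 10⁻⁴)(+3.84) = 3.2 × 10⁻³ → stable
The 75–221 m interval has Δρ < 0: lighter water underlies denser water.

75–221 m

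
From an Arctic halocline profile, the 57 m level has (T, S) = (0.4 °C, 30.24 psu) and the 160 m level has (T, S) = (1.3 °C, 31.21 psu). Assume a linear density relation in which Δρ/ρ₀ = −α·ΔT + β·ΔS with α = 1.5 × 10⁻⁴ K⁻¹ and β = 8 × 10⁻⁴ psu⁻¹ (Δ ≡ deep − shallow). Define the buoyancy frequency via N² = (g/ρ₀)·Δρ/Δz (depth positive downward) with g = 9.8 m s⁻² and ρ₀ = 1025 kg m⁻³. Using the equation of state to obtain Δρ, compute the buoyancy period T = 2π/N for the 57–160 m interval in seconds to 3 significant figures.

ΔT = +0.9 K, ΔS = +0.97 psu (deep − shallow).
Δρ/ρ₀ = −αΔT + βΔS = -1.35 × 10⁻⁴ + 7.76 × 10⁻⁴ = 6.41 × 10⁻⁴, so Δρ ≈ 0.6570 kg m⁻³.
N² = (g/ρ₀)·Δρ/Δz = g·(Δρ/ρ₀)/Δz = 9.8 × 6.41 × 10⁻⁴ / 103 = 6.0988 × 10⁻⁵ s⁻².
N = √(6.0988 × 10⁻⁵) = 7.8095 × 10⁻³ rad s⁻¹ → T = 2π/N = 804.56 s ≈ 805 s.

805 s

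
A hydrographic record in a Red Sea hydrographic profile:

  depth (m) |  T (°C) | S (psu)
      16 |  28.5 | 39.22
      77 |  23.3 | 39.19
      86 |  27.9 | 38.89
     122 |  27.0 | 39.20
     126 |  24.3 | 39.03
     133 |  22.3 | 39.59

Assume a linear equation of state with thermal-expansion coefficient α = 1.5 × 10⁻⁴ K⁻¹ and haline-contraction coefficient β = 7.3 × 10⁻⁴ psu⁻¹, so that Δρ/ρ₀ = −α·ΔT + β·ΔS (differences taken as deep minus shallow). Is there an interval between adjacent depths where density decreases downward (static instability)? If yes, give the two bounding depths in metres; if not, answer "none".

Evaluate Δρ/ρ₀ = −αΔT + βΔS across each adjacent pair:
  16–77 m: −αΔT+βΔS = −(1.5 × 10⁻⁴)(-5.2)+(7.3 × 10⁻⁴)(-0.03) = 7.6 × 10⁻⁴ → stable
  77–86 m: −αΔT+βΔS = −(1.5 × 10⁻⁴)(+4.6)+(7.3 × 10⁻⁴)(-0.30) = -9.1 × 10⁻⁴ → UNSTABLE
  86–122 m: −αΔT+βΔS = −(1.5 × 10⁻⁴)(-0.9)+(7.3 × 10⁻⁴)(+0.31) = 3.6 × 10⁻⁴ → stable
  122–126 m: −αΔT+βΔS = −(1.5 × 10⁻⁴)(-2.7)+(7.3 × 10⁻⁴)(-0.17) = 2.8 × 10⁻⁴ → stable
  126–133 m: −αΔT+βΔS = −(1.5 × 10⁻⁴)(-2.0)+(7.3 × 10⁻⁴)(+0.56) = 7.1 × 10⁻⁴ → stable
The 77–86 m interval has Δρ < 0: lighter water underlies denser water.

77–86 m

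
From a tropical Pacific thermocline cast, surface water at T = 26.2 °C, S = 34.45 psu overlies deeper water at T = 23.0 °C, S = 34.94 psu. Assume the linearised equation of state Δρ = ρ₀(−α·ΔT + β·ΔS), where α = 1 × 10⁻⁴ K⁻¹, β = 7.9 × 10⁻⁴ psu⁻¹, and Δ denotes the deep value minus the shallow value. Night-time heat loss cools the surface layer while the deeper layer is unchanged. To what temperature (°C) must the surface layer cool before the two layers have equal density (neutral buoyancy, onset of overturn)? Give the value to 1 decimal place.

19.1 °C

Neutral buoyancy requires Δρ = 0, i.e. −α(T_deep − T_surf′) + β(S_deep − S_surf) = 0.
T_surf′ = T_deep − (β/α)·ΔS = 23.0 − (7.9 × 10⁻⁴/1 × 10⁻⁴)·(+0.49) = 19.129 °C.
Cooling required: 26.2 − (19.129) = 7.071 °C.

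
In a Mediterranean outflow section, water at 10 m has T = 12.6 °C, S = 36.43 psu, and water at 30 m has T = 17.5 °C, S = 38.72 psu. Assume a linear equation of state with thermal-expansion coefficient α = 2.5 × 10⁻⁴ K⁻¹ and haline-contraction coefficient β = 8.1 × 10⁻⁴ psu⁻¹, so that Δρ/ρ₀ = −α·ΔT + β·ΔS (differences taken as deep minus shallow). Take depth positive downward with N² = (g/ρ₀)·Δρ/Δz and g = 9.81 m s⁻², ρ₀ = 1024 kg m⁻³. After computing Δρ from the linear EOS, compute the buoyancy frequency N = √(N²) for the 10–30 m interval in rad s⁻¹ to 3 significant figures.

0.0176 rad s⁻¹

ΔT = +4.9 K, ΔS = +2.29 psu (deep − shallow).
Δρ/ρ₀ = −αΔT + βΔS = -1.225 × 10⁻³ + 1.8549 × 10⁻³ = 6.299 × 10⁻⁴, so Δρ ≈ 0.6450 kg m⁻³.
N² = (g/ρ₀)·Δρ/Δz = g·(Δρ/ρ₀)/Δz = 9.81 × 6.299 × 10⁻⁴ / 20 = 3.0897 × 10⁻⁴ s⁻².
N = √(3.0897 × 10⁻⁴) = 0.017578 rad s⁻¹ ≈ 0.0176 rad s⁻¹.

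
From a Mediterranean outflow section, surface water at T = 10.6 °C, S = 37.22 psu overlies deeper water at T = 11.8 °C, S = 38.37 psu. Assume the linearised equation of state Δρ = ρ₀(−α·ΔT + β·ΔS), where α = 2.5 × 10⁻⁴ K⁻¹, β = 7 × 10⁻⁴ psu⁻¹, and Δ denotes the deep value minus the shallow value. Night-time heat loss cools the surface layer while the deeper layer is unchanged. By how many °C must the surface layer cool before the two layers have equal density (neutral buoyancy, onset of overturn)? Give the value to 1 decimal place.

Neutral buoyancy requires Δρ = 0, i.e. −α(T_deep − T_surf′) + β(S_deep − S_surf) = 0.
T_surf′ = T_deep − (β/α)·ΔS = 11.8 − (7 × 10⁻⁴/2.5 × 10⁻⁴)·(+1.15) = 8.580 °C.
Cooling required: 10.6 − (8.580) = 2.020 °C.

2.0 °C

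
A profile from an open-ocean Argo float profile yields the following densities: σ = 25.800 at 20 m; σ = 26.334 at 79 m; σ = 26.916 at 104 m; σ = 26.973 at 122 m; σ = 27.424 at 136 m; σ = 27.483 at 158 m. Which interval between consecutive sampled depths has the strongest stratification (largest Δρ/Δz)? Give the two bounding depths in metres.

122–136 m

Compute the density gradient over each adjacent pair:
  20–79 m: Δρ/Δz = 0.534/59 = 9.1 × 10⁻³ kg m⁻⁴
  79–104 m: Δρ/Δz = 0.582/25 = 0.023 kg m⁻⁴
  104–122 m: Δρ/Δz = 0.057/18 = 3.2 × 10⁻³ kg m⁻⁴
  122–136 m: Δρ/Δz = 0.451/14 = 0.032 kg m⁻⁴
  136–158 m: Δρ/Δz = 0.059/22 = 2.7 × 10⁻³ kg m⁻⁴
The largest gradient is in the 122–136 m interval — the pycnocline.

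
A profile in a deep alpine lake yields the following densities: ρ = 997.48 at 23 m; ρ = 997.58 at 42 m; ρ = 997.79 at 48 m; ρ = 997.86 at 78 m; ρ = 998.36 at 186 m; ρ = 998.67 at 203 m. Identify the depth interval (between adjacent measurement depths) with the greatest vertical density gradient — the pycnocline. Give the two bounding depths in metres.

Compute the density gradient over each adjacent pair:
  23–42 m: Δρ/Δz = 0.10/19 = 5.3 × 10⁻³ kg m⁻⁴
  42–48 m: Δρ/Δz = 0.21/6 = 0.035 kg m⁻⁴
  48–78 m: Δρ/Δz = 0.07/30 = 2.3 × 10⁻³ kg m⁻⁴
  78–186 m: Δρ/Δz = 0.50/108 = 4.6 × 10⁻³ kg m⁻⁴
  186–203 m: Δρ/Δz = 0.31/17 = 0.018 kg m⁻⁴
The largest gradient is in the 42–48 m interval — the pycnocline.

42–48 m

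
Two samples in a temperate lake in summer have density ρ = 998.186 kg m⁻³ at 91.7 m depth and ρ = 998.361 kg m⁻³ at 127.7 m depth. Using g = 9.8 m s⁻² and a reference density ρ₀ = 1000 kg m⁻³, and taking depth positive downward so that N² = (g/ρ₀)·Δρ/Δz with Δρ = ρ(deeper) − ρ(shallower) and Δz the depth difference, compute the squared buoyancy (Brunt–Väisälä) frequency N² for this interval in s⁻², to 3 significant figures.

4.76 × 10⁻⁵ s⁻²

Δρ = 998.361 − 998.186 = 0.175 kg m⁻³ over Δz = 127.7 − 91.7 = 36 m.
N² = (9.8/1000) × (0.175/36) = 4.7639 × 10⁻⁵ s⁻² ≈ 4.76 × 10⁻⁵ s⁻².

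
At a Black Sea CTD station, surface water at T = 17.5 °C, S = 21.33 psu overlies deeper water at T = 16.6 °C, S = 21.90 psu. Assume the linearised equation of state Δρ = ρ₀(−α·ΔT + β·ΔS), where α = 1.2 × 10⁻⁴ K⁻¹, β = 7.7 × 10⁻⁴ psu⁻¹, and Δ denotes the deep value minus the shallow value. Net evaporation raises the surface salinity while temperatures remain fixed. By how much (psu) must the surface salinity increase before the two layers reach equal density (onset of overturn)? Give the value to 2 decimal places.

0.71 psu

Neutral buoyancy requires −α(T_deep − T_surf) + β(S_deep − S_surf′) = 0.
S_surf′ = S_deep − (α/β)·ΔT = 21.90 − (1.2 × 10⁻⁴/7.7 × 10⁻⁴)·(-0.9) = 22.0403 psu.
Increase required: 22.0403 − 21.33 = 0.7103 psu.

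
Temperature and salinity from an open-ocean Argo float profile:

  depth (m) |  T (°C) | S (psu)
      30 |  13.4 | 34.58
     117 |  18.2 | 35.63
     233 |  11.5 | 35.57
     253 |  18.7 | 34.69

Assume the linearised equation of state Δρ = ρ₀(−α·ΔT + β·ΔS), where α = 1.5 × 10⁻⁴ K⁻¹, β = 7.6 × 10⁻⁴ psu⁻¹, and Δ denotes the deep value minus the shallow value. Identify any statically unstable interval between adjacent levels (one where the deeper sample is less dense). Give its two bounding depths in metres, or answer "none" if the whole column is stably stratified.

233–253 m

Evaluate Δρ/ρ₀ = −αΔT + βΔS across each adjacent pair:
  30–117 m: −αΔT+βΔS = −(1.5 × 10⁻⁴)(+4.8)+(7.6 × 10⁻⁴)(+1.05) = 7.8 × 10⁻⁵ → stable
  117–233 m: −αΔT+βΔS = −(1.5 × 10⁻⁴)(-6.7)+(7.6 × 10⁻⁴)(-0.06) = 9.6 × 10⁻⁴ → stable
  233–253 m: −αΔT+βΔS = −(1.5 × 10⁻⁴)(+7.2)+(7.6 × 10⁻⁴)(-0.88) = -1.7 × 10⁻³ → UNSTABLE
The 233–253 m interval has Δρ < 0: lighter water underlies denser water.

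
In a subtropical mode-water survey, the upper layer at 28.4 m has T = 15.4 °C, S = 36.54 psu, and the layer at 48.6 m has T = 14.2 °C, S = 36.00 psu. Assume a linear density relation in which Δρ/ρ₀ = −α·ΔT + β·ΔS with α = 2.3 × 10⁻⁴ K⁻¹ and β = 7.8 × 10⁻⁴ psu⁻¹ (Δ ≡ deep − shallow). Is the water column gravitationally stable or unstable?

ΔT = 14.2 − 15.4 = -1.2 K and ΔS = 36.00 − 36.54 = -0.54 psu (deep − shallow).
−αΔT = 2.76 × 10⁻⁴; βΔS = -4.212 × 10⁻⁴; sum Δρ/ρ₀ = -1.452 × 10⁻⁴.
Δρ/ρ₀ < 0, so Δρ < 0: deeper water is lighter → statically unstable; the column would overturn.

unstable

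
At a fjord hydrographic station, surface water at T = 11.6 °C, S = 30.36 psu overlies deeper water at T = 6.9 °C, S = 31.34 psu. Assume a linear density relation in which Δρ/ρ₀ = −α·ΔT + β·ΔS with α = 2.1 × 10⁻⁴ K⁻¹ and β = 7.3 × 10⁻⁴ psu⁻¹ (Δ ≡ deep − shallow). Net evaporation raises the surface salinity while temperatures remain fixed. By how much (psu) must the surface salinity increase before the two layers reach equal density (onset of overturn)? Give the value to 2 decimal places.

2.33 psu

Neutral buoyancy requires −α(T_deep − T_surf) + β(S_deep − S_surf′) = 0.
S_surf′ = S_deep − (α/β)·ΔT = 31.34 − (2.1 × 10⁻⁴/7.3 × 10⁻⁴)·(-4.7) = 32.6921 psu.
Increase required: 32.6921 − 30.36 = 2.3321 psu.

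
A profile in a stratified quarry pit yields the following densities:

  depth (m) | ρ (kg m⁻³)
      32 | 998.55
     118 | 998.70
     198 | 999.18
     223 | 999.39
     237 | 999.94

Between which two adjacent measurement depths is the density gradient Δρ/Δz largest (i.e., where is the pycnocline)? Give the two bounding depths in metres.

Compute the density gradient over each adjacent pair:
  32–118 m: Δρ/Δz = 0.15/86 = 1.7 × 10⁻³ kg m⁻⁴
  118–198 m: Δρ/Δz = 0.48/80 = 6.0 × 10⁻³ kg m⁻⁴
  198–223 m: Δρ/Δz = 0.21/25 = 8.4 × 10⁻³ kg m⁻⁴
  223–237 m: Δρ/Δz = 0.55/14 = 0.039 kg m⁻⁴
The largest gradient is in the 223–237 m interval — the pycnocline.

223–237 m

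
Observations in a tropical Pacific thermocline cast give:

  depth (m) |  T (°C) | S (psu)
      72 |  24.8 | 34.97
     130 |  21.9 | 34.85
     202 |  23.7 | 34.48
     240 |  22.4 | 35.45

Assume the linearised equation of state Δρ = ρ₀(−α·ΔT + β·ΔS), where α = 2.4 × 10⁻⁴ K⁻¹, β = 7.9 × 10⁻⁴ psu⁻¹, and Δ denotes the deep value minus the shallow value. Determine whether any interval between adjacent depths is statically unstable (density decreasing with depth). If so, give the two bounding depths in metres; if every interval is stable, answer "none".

130–202 m

Evaluate Δρ/ρ₀ = −αΔT + βΔS across each adjacent pair:
  72–130 m: −αΔT+βΔS = −(2.4 × 10⁻⁴)(-2.9)+(7.9 × 10⁻⁴)(-0.12) = 6.0 × 10⁻⁴ → stable
  130–202 m: −αΔT+βΔS = −(2.4 × 10⁻⁴)(+1.8)+(7.9 × 10⁻⁴)(-0.37) = -7.2 × 10⁻⁴ → UNSTABLE
  202–240 m: −αΔT+βΔS = −(2.4 × 10⁻⁴)(-1.3)+(7.9 × 10⁻⁴)(+0.97) = 1.1 × 10⁻³ → stable
The 130–202 m interval has Δρ < 0: lighter water underlies denser water.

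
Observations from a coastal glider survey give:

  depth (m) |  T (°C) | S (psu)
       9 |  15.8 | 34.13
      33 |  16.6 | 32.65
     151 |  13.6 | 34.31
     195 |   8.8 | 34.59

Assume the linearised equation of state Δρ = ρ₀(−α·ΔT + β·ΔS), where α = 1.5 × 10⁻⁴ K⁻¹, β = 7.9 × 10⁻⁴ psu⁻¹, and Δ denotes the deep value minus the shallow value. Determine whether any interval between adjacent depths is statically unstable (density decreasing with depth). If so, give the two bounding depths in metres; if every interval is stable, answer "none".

9–33 m

Evaluate Δρ/ρ₀ = −αΔT + βΔS across each adjacent pair:
  9–33 m: −αΔT+βΔS = −(1.5 × 10⁻⁴)(+0.8)+(7.9 × 10⁻⁴)(-1.48) = -1.3 × 10⁻³ → UNSTABLE
  33–151 m: −αΔT+βΔS = −(1.5 × 10⁻⁴)(-3.0)+(7.9 × 10⁻⁴)(+1.66) = 1.8 × 10⁻³ → stable
  151–195 m: −αΔT+βΔS = −(1.5 × 10⁻⁴)(-4.8)+(7.9 × 10⁻⁴)(+0.28) = 9.4 × 10⁻⁴ → stable
The 9–33 m interval has Δρ < 0: lighter water underlies denser water.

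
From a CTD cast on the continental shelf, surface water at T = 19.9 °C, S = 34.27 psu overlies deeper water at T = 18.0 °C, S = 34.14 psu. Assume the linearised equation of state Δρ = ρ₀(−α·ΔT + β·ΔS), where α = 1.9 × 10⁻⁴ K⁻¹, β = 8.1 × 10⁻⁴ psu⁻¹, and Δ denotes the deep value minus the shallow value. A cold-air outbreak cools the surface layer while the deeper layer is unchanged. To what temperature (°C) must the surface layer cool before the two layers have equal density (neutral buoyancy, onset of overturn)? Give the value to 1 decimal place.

Neutral buoyancy requires Δρ = 0, i.e. −α(T_deep − T_surf′) + β(S_deep − S_surf) = 0.
T_surf′ = T_deep − (β/α)·ΔS = 18.0 − (8.1 × 10⁻⁴/1.9 × 10⁻⁴)·(-0.13) = 18.554 °C.
Cooling required: 19.9 − (18.554) = 1.346 °C.

18.6 °C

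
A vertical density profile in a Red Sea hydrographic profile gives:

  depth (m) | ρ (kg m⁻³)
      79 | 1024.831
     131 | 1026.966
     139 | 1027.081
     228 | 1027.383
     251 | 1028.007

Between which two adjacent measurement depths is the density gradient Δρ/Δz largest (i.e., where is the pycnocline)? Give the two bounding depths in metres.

Compute the density gradient over each adjacent pair:
  79–131 m: Δρ/Δz = 2.135/52 = 0.041 kg m⁻⁴
  131–139 m: Δρ/Δz = 0.115/8 = 0.014 kg m⁻⁴
  139–228 m: Δρ/Δz = 0.302/89 = 3.4 × 10⁻³ kg m⁻⁴
  228–251 m: Δρ/Δz = 0.624/23 = 0.027 kg m⁻⁴
The largest gradient is in the 79–131 m interval — the pycnocline.

79–131 m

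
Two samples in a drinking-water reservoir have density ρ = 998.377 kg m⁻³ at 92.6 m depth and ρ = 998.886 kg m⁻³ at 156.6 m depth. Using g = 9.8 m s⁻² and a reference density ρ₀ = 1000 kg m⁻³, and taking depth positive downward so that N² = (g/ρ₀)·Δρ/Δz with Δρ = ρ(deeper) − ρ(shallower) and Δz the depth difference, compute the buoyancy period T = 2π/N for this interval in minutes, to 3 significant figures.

Δρ = 998.886 − 998.377 = 0.509 kg m⁻³ over Δz = 156.6 − 92.6 = 64 m.
N² = (9.8/1000) × (0.509/64) = 7.7941 × 10⁻⁵ s⁻².
N = √(7.7941 × 10⁻⁵) = 8.8284 × 10⁻³ rad s⁻¹, so T = 2π/N = 711.70 s = 11.862 min ≈ 11.9 min.

11.9 min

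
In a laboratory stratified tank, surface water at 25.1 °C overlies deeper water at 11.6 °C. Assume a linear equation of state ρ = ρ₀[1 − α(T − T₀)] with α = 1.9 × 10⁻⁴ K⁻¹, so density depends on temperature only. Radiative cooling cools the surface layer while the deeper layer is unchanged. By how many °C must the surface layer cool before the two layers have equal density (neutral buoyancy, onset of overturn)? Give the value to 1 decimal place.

With temperature the only control, equal density requires T_surf′ = T_deep.
T_surf′ = 11.6 °C.
Cooling required: 25.1 − 11.6 = 13.5 °C.

13.5 °C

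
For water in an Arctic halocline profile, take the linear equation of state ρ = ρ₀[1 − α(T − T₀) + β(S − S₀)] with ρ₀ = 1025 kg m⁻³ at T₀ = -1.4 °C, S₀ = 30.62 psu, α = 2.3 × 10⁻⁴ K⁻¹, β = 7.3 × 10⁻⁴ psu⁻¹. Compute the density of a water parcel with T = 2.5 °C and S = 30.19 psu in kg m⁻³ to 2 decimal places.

1023.76 kg m⁻³

T − T₀ = +3.9 K, S − S₀ = -0.43 psu.
Bracket = 1 − α·(+3.9) + β·(-0.43) = 1 + (-1.2109 × 10⁻³) = 0.9987891.
ρ = 1025 × 0.9987891 = 1023.76 kg m⁻³.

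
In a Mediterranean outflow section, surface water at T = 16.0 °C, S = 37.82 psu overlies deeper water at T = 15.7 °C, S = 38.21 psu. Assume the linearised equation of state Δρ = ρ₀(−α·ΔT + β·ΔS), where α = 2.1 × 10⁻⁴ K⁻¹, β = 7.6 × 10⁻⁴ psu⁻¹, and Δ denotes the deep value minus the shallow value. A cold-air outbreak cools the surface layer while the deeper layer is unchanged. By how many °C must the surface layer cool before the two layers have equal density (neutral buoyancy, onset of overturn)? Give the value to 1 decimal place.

1.7 °C

Neutral buoyancy requires Δρ = 0, i.e. −α(T_deep − T_surf′) + β(S_deep − S_surf) = 0.
T_surf′ = T_deep − (β/α)·ΔS = 15.7 − (7.6 × 10⁻⁴/2.1 × 10⁻⁴)·(+0.39) = 14.289 °C.
Cooling required: 16.0 − (14.289) = 1.711 °C.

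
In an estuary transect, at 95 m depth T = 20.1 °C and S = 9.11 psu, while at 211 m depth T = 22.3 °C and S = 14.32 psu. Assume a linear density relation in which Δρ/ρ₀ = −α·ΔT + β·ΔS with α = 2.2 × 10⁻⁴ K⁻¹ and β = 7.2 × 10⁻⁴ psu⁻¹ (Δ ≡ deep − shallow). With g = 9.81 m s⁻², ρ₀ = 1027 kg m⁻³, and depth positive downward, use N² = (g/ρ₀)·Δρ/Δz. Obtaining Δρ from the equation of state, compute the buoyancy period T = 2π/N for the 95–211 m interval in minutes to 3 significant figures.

6.30 min

ΔT = +2.2 K, ΔS = +5.21 psu (deep − shallow).
Δρ/ρ₀ = −αΔT + βΔS = -4.84 × 10⁻⁴ + 3.7512 × 10⁻³ = 3.2672 × 10⁻³, so Δρ ≈ 3.355 kg m⁻³.
N² = (g/ρ₀)·Δρ/Δz = g·(Δρ/ρ₀)/Δz = 9.81 × 3.2672 × 10⁻³ / 116 = 2.7630 × 10⁻⁴ s⁻².
N = √(2.7630 × 10⁻⁴) = 0.016622 rad s⁻¹ → T = 2π/N = 378.00 s = 6.3000 min ≈ 6.30 min.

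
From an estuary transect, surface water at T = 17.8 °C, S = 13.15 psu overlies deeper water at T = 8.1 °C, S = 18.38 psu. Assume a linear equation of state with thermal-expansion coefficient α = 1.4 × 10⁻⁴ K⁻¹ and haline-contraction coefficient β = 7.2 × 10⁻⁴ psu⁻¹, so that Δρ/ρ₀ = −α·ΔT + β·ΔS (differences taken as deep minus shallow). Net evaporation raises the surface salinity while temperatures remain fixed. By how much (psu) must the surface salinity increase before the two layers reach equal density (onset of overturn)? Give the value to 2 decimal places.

7.12 psu

Neutral buoyancy requires −α(T_deep − T_surf) + β(S_deep − S_surf′) = 0.
S_surf′ = S_deep − (α/β)·ΔT = 18.38 − (1.4 × 10⁻⁴/7.2 × 10⁻⁴)·(-9.7) = 20.2661 psu.
Increase required: 20.2661 − 13.15 = 7.1161 psu.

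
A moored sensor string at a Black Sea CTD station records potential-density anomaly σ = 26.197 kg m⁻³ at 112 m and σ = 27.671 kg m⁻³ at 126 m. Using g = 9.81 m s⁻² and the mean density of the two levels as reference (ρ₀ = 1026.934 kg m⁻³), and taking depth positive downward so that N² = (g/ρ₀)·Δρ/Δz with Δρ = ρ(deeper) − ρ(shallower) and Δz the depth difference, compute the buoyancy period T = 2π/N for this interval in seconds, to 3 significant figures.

198 s

Δρ = 1027.671 − 1026.197 = 1.474 kg m⁻³ over Δz = 126 − 112 = 14 m.
N² = (9.81/1026.934) × (1.474/14) = 1.0058 × 10⁻³ s⁻².
N = √(1.0058 × 10⁻³) = 0.031714 rad s⁻¹, so T = 2π/N = 198.12 s ≈ 198 s.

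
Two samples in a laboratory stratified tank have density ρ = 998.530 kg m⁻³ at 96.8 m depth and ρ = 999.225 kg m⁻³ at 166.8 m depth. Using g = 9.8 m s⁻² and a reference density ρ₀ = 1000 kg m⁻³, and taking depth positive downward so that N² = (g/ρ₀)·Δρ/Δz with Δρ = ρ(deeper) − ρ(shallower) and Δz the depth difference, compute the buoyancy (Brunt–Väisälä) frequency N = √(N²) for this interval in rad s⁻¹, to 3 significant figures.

9.86 × 10⁻³ rad s⁻¹

Δρ = 999.225 − 998.530 = 0.695 kg m⁻³ over Δz = 166.8 − 96.8 = 70 m.
N² = (9.8/1000) × (0.695/70) = 9.7300 × 10⁻⁵ s⁻².
N = √(9.7300 × 10⁻⁵) = 9.8641 × 10⁻³ rad s⁻¹ ≈ 9.86 × 10⁻³ rad s⁻¹.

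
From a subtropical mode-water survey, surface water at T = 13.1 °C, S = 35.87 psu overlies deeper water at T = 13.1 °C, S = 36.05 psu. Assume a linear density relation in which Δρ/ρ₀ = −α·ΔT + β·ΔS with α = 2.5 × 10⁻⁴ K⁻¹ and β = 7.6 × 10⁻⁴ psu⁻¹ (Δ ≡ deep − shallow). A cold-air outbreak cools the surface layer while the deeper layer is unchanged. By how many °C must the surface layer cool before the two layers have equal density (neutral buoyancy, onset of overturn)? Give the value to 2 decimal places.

0.55 °C

Neutral buoyancy requires Δρ = 0, i.e. −α(T_deep − T_surf′) + β(S_deep − S_surf) = 0.
T_surf′ = T_deep − (β/α)·ΔS = 13.1 − (7.6 × 10⁻⁴/2.5 × 10⁻⁴)·(+0.18) = 12.5528 °C.
Cooling required: 13.1 − (12.5528) = 0.5472 °C.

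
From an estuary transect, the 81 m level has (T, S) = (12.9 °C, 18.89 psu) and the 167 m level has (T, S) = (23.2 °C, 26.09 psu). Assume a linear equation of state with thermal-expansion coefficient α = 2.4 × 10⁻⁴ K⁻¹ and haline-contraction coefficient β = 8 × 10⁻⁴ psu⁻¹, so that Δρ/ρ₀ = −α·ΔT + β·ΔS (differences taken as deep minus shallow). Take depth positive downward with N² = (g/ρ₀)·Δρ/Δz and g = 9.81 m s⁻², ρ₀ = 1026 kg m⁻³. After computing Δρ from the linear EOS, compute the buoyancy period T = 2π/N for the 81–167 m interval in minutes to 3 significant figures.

ΔT = +10.3 K, ΔS = +7.20 psu (deep − shallow).
Δρ/ρ₀ = −αΔT + βΔS = -2.472 × 10⁻³ + 5.76 × 10⁻³ = 3.288 × 10⁻³, so Δρ ≈ 3.373 kg m⁻³.
N² = (g/ρ₀)·Δρ/Δz = g·(Δρ/ρ₀)/Δz = 9.81 × 3.288 × 10⁻³ / 86 = 3.7506 × 10⁻⁴ s⁻².
N = √(3.7506 × 10⁻⁴) = 0.019366 rad s⁻¹ → T = 2π/N = 324.44 s = 5.4073 min ≈ 5.41 min.

5.41 min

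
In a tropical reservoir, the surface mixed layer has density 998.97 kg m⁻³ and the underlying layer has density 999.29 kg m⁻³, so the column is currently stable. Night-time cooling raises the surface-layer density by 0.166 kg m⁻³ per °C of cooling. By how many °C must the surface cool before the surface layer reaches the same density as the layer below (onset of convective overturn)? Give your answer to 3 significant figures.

Density deficit of the surface layer: 999.29 − 998.97 = 0.32 kg m⁻³.
Required change = 0.32 / 0.166 = 1.93 °C.

1.93 °C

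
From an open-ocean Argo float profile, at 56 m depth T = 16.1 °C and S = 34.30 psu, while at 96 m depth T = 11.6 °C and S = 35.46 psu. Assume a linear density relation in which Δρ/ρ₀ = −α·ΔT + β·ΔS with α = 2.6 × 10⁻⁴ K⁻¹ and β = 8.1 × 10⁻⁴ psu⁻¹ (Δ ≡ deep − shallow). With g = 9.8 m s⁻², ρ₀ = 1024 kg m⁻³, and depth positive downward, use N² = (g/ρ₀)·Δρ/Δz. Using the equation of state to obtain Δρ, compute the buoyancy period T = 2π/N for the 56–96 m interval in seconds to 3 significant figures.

ΔT = -4.5 K, ΔS = +1.16 psu (deep − shallow).
Δρ/ρ₀ = −αΔT + βΔS = 1.17 × 10⁻³ + 9.396 × 10⁻⁴ = 2.1096 × 10⁻³, so Δρ ≈ 2.160 kg m⁻³.
N² = (g/ρ₀)·Δρ/Δz = g·(Δρ/ρ₀)/Δz = 9.8 × 2.1096 × 10⁻³ / 40 = 5.1685 × 10⁻⁴ s⁻².
N = √(5.1685 × 10⁻⁴) = 0.022734 rad s⁻¹ → T = 2π/N = 276.38 s ≈ 276 s.

276 s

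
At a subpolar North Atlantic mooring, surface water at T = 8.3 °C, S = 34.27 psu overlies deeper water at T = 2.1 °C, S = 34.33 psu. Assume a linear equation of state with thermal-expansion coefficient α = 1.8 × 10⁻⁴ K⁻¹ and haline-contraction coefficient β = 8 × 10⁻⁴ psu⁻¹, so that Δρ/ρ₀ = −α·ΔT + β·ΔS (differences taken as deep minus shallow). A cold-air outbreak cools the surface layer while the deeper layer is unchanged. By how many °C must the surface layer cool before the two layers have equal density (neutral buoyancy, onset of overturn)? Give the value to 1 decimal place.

Neutral buoyancy requires Δρ = 0, i.e. −α(T_deep − T_surf′) + β(S_deep − S_surf) = 0.
T_surf′ = T_deep − (β/α)·ΔS = 2.1 − (8 × 10⁻⁴/1.8 × 10⁻⁴)·(+0.06) = 1.833 °C.
Cooling required: 8.3 − (1.833) = 6.467 °C.

6.5 °C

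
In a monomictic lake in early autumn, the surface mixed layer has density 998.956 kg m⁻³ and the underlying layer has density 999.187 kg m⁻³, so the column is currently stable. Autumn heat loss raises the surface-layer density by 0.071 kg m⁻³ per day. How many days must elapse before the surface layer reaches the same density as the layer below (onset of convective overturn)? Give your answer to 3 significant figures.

3.25 days

Density deficit of the surface layer: 999.187 − 998.956 = 0.231 kg m⁻³.
Required change = 0.231 / 0.071 = 3.25 days.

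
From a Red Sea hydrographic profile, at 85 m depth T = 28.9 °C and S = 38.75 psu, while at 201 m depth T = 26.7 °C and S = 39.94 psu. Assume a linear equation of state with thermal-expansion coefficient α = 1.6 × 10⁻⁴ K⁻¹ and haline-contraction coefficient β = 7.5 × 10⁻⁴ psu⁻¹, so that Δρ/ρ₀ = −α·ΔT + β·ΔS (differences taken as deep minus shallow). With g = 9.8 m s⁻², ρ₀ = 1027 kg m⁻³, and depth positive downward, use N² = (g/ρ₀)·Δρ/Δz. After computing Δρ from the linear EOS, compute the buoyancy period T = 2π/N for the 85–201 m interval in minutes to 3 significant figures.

10.2 min

ΔT = -2.2 K, ΔS = +1.19 psu (deep − shallow).
Δρ/ρ₀ = −αΔT + βΔS = 3.52 × 10⁻⁴ + 8.925 × 10⁻⁴ = 1.2445 × 10⁻³, so Δρ ≈ 1.278 kg m⁻³.
N² = (g/ρ₀)·Δρ/Δz = g·(Δρ/ρ₀)/Δz = 9.8 × 1.2445 × 10⁻³ / 116 = 1.0514 × 10⁻⁴ s⁻².
N = √(1.0514 × 10⁻⁴) = 0.010254 rad s⁻¹ → T = 2π/N = 612.75 s = 10.213 min ≈ 10.2 min.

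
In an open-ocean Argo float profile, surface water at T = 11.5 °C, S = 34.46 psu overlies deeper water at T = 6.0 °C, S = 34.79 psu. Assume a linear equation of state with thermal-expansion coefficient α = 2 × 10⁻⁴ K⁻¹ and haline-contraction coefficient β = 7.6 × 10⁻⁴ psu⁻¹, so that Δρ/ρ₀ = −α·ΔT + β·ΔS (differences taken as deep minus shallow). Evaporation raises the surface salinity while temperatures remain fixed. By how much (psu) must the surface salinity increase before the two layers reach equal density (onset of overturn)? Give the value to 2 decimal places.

1.78 psu

Neutral buoyancy requires −α(T_deep − T_surf) + β(S_deep − S_surf′) = 0.
S_surf′ = S_deep − (α/β)·ΔT = 34.79 − (2 × 10⁻⁴/7.6 × 10⁻⁴)·(-5.5) = 36.2374 psu.
Increase required: 36.2374 − 34.46 = 1.7774 psu.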